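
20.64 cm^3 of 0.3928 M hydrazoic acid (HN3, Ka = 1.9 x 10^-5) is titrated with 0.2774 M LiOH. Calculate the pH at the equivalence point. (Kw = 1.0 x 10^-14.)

n(HN3) = 0.3928 x 0.02064 = 0.008107 mol; V(LiOH) at equivalence = 0.008107/0.2774 = 0.02923 L.
At equivalence all the acid is converted to N3-; total volume = 0.02064 + 0.02923 = 0.04987 L, so [N3-] = 0.008107/0.04987 = 0.1626 M.
Kb = Kw/Ka = 1.0e-14 / 1.9 x 10^-5 = 5.26e-10.
[OH^-] = sqrt(Kb x [N3-]) = sqrt(5.26e-10 x 0.1626) = 9.25e-6 M.
pOH = 5.03, so pH = 14.00 - 5.03 = 8.97.

8.97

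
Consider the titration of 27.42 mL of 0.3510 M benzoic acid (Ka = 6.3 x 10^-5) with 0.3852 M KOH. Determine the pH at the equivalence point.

n(C6H5COOH) = 0.3510 x 0.02742 = 0.009624 mol; V(KOH) at equivalence = 0.009624/0.3852 = 0.02499 L.
At equivalence all the acid is converted to C6H5COO-; total volume = 0.02742 + 0.02499 = 0.05241 L, so [C6H5COO-] = 0.009624/0.05241 = 0.1837 M.
Kb = Kw/Ka = 1.0e-14 / 6.3 x 10^-5 = 1.59e-10.
[OH^-] = sqrt(Kb x [C6H5COO-]) = sqrt(1.59e-10 x 0.1837) = 5.40e-6 M.
pOH = 5.27, so pH = 14.00 - 5.27 = 8.73.

8.73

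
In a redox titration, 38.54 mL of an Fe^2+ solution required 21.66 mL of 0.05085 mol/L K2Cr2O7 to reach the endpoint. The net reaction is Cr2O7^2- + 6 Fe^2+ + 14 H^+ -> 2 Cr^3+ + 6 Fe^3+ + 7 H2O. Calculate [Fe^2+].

n(K2Cr2O7) = 0.05085 x 0.02166 = 0.001101 mol.
From the balanced equation, 1 mol K2Cr2O7 reacts with 6 mol Fe^2+, so n(Fe^2+) = 0.001101 x 6/1 = 0.006608 mol.
[Fe^2+] = 0.006608 / 0.03854 L = 0.171 M.

0.171 M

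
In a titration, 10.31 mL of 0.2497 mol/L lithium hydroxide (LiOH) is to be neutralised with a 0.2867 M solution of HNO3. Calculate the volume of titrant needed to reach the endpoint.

n(LiOH) = 0.2497 mol/L x 0.01031 L = 0.002574 mol.
At equivalence n(HNO3) = n(LiOH) = 0.002574 mol.
V(HNO3) = 0.002574 / 0.2867 = 0.008979 L = 8.98 mL.

8.98 mL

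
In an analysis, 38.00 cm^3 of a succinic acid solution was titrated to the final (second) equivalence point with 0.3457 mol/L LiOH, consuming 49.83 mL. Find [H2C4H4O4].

n(LiOH) = 0.3457 x 0.04983 = 0.01723 mol.
At the final (second) equivalence point, 2 mol OH^- react per mol H2C4H4O4, so n(H2C4H4O4) = 0.01723 / 2 = 0.008613 mol.
[H2C4H4O4] = 0.008613 / 0.03800 L = 0.227 M.

0.227 M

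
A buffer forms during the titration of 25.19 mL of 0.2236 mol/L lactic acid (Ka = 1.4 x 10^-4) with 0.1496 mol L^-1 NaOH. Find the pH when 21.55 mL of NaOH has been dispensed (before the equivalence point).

3.98

Initial n(HC3H5O3) = 0.2236 x 0.02519 = 0.005632 mol.
n(NaOH) added = 0.1496 x 0.02155 = 0.003224 mol, converting that many moles of HC3H5O3 to C3H5O3-.
Remaining n(HC3H5O3) = 0.002409 mol; n(C3H5O3-) = 0.003224 mol.
By Henderson-Hasselbalch, pH = pKa + log([A^-]/[HA]) = 3.85 + log(0.003224/0.002409) = 3.85 + (+0.13) = 3.98.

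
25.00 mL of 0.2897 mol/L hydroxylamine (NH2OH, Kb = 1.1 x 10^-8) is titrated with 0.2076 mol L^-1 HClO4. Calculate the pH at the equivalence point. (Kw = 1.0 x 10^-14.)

n(NH2OH) = 0.2897 x 0.02500 = 0.007243 mol; V(HClO4) at equivalence = 0.007243/0.2076 = 0.03489 L.
At equivalence the base is fully converted to NH3OH+; total volume = 0.05989 L, so [NH3OH+] = 0.007243/0.05989 = 0.1209 M.
Ka(NH3OH+) = Kw/Kb = 1.0e-14 / 1.1 x 10^-8 = 9.09e-7.
[H^+] = sqrt(Ka x [NH3OH+]) = sqrt(9.09e-7 x 0.1209) = 0.000332 M.
pH = -log(0.000332) = 3.48.

3.48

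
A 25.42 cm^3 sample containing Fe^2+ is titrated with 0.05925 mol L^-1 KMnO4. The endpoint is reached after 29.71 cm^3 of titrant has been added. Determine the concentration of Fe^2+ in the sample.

n(KMnO4) = 0.05925 x 0.02971 = 0.001760 mol.
From the balanced equation, 1 mol KMnO4 reacts with 5 mol Fe^2+, so n(Fe^2+) = 0.001760 x 5/1 = 0.008802 mol.
[Fe^2+] = 0.008802 / 0.02542 L = 0.346 M.

0.346 M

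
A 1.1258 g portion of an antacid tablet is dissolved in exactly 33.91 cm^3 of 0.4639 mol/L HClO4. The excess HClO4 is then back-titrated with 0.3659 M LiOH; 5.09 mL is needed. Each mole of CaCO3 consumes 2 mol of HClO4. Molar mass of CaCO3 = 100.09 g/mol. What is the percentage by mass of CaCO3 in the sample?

Total n(HClO4) added = 0.4639 x 0.03391 = 0.01573 mol.
n(LiOH) used = 0.3659 x 0.005090 = 0.001862 mol, which equals the excess n(HClO4).
So n(HClO4) consumed by the sample = 0.01573 - 0.001862 = 0.01387 mol.
n(CaCO3) = 0.01387 / 2 = 0.006934 mol.
mass CaCO3 = 0.006934 x 100.09 = 0.6940 g, so %CaCO3 = 0.6940/1.1258 x 100 = 61.6%.

61.6%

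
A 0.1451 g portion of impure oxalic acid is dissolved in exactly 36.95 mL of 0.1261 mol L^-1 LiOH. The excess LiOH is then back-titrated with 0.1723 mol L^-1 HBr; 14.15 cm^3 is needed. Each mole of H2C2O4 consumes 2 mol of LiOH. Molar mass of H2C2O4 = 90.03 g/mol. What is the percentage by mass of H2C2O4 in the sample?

Total n(LiOH) added = 0.1261 x 0.03695 = 0.004659 mol.
n(HBr) used = 0.1723 x 0.01415 = 0.002438 mol, which equals the excess n(LiOH).
So n(LiOH) consumed by the sample = 0.004659 - 0.002438 = 0.002221 mol.
n(H2C2O4) = 0.002221 / 2 = 0.001111 mol.
mass H2C2O4 = 0.001111 x 90.03 = 0.09999 g, so %H2C2O4 = 0.09999/0.1451 x 100 = 68.9%.

68.9%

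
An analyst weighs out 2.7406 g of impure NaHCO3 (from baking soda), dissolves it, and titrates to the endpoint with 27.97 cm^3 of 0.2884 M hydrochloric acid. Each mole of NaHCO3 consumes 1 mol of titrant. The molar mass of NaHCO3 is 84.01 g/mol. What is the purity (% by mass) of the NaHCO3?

24.7%

n(HCl) = 0.2884 x 0.02797 = 0.008067 mol.
n(NaHCO3) = 0.008067 / 1 = 0.008067 mol.
mass of NaHCO3 = 0.008067 x 84.01 = 0.6777 g.
% purity = 0.6777 / 2.7406 x 100 = 24.7%.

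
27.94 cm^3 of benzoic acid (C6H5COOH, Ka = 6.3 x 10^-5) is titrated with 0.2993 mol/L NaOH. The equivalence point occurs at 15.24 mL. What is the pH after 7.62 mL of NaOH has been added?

4.20

7.62 mL is exactly half the equivalence volume (15.24/2), i.e. the half-equivalence point.
There, n(HA) = n(A^-), so pH = pKa = -log(6.3 x 10^-5) = 4.20.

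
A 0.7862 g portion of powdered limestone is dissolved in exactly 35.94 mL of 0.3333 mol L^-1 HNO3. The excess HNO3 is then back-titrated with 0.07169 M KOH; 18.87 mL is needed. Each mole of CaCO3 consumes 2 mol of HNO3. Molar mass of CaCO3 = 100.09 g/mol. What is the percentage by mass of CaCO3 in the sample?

Total n(HNO3) added = 0.3333 x 0.03594 = 0.01198 mol.
n(KOH) used = 0.07169 x 0.01887 = 0.001353 mol, which equals the excess n(HNO3).
So n(HNO3) consumed by the sample = 0.01198 - 0.001353 = 0.01063 mol.
n(CaCO3) = 0.01063 / 2 = 0.005313 mol.
mass CaCO3 = 0.005313 x 100.09 = 0.5318 g, so %CaCO3 = 0.5318/0.7862 x 100 = 67.6%.

67.6%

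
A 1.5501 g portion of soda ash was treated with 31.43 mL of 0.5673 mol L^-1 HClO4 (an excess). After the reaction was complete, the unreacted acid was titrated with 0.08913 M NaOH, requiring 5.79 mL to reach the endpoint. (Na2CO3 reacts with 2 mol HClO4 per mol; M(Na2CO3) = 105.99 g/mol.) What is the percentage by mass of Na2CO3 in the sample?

Total n(HClO4) added = 0.5673 x 0.03143 = 0.01783 mol.
n(NaOH) used = 0.08913 x 0.005790 = 0.0005161 mol, which equals the excess n(HClO4).
So n(HClO4) consumed by the sample = 0.01783 - 0.0005161 = 0.01731 mol.
n(Na2CO3) = 0.01731 / 2 = 0.008657 mol.
mass Na2CO3 = 0.008657 x 105.99 = 0.9176 g, so %Na2CO3 = 0.9176/1.5501 x 100 = 59.2%.

59.2%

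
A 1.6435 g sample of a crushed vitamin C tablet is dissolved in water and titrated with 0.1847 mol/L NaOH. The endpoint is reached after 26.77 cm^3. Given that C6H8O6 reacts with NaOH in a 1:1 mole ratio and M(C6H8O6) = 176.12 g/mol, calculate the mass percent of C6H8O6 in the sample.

n(NaOH) = 0.1847 x 0.02677 = 0.004944 mol.
n(C6H8O6) = 0.004944 / 1 = 0.004944 mol.
mass of C6H8O6 = 0.004944 x 176.12 = 0.8708 g.
% purity = 0.8708 / 1.6435 x 100 = 53.0%.

53.0%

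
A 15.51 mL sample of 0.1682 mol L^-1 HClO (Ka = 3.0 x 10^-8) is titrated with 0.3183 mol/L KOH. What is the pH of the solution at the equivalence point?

10.28

n(HClO) = 0.1682 x 0.01551 = 0.002609 mol; V(KOH) at equivalence = 0.002609/0.3183 = 0.008196 L.
At equivalence all the acid is converted to ClO-; total volume = 0.01551 + 0.008196 = 0.02371 L, so [ClO-] = 0.002609/0.02371 = 0.1100 M.
Kb = Kw/Ka = 1.0e-14 / 3.0 x 10^-8 = 3.33e-7.
[OH^-] = sqrt(Kb x [ClO-]) = sqrt(3.33e-7 x 0.1100) = 0.000192 M.
pOH = 3.72, so pH = 14.00 - 3.72 = 10.28.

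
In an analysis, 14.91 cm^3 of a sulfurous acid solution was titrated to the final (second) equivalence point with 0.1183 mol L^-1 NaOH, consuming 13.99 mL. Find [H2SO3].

n(NaOH) = 0.1183 x 0.01399 = 0.001655 mol.
At the final (second) equivalence point, 2 mol OH^- react per mol H2SO3, so n(H2SO3) = 0.001655 / 2 = 0.0008275 mol.
[H2SO3] = 0.0008275 / 0.01491 L = 0.0555 M.

0.0555 M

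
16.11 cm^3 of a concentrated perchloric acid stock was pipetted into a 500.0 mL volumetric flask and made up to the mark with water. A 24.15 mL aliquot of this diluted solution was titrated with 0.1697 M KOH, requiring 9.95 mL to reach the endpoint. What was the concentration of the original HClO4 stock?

n(KOH) = 0.1697 x 0.009950 = 0.001689 mol.
n(HClO4) in the aliquot = 0.001689 mol.
[diluted HClO4] = 0.001689 / 0.02415 = 0.06992 M.
Dilution factor = 500.0/16.11 = 31.04, so [stock] = 0.06992 x 31.04 = 2.17 M.

2.17 M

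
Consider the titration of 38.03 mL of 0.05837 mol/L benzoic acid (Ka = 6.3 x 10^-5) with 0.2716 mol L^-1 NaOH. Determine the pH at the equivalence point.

8.44

n(C6H5COOH) = 0.05837 x 0.03803 = 0.002220 mol; V(NaOH) at equivalence = 0.002220/0.2716 = 0.008173 L.
At equivalence all the acid is converted to C6H5COO-; total volume = 0.03803 + 0.008173 = 0.04620 L, so [C6H5COO-] = 0.002220/0.04620 = 0.04804 M.
Kb = Kw/Ka = 1.0e-14 / 6.3 x 10^-5 = 1.59e-10.
[OH^-] = sqrt(Kb x [C6H5COO-]) = sqrt(1.59e-10 x 0.04804) = 2.76e-6 M.
pOH = 5.56, so pH = 14.00 - 5.56 = 8.44.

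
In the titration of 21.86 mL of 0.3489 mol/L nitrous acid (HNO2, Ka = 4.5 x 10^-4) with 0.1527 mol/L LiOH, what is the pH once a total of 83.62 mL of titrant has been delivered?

12.69

n(acid) = 0.3489 x 0.02186 = 0.007627 mol; n(LiOH) added = 0.1527 x 0.08362 = 0.01277 mol.
Base is in excess by 0.01277 - 0.007627 = 0.005142 mol in a total volume of 0.1055 L.
[OH^-] = 0.005142/0.1055 = 0.04875 M, so pOH = 1.31 and pH = 14.00 - 1.31 = 12.69.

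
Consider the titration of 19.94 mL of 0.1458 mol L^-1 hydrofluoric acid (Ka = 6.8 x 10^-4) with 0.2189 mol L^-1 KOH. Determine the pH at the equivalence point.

n(HF) = 0.1458 x 0.01994 = 0.002907 mol; V(KOH) at equivalence = 0.002907/0.2189 = 0.01328 L.
At equivalence all the acid is converted to F-; total volume = 0.01994 + 0.01328 = 0.03322 L, so [F-] = 0.002907/0.03322 = 0.08751 M.
Kb = Kw/Ka = 1.0e-14 / 6.8 x 10^-4 = 1.47e-11.
[OH^-] = sqrt(Kb x [F-]) = sqrt(1.47e-11 x 0.08751) = 1.13e-6 M.
pOH = 5.95, so pH = 14.00 - 5.95 = 8.05.

8.05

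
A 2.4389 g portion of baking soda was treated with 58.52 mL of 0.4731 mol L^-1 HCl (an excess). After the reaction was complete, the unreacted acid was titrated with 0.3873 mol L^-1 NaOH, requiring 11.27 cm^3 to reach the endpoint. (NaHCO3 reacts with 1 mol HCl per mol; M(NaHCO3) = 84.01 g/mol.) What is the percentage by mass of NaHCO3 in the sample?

80.3%

Total n(HCl) added = 0.4731 x 0.05852 = 0.02769 mol.
n(NaOH) used = 0.3873 x 0.01127 = 0.004365 mol, which equals the excess n(HCl).
So n(HCl) consumed by the sample = 0.02769 - 0.004365 = 0.02332 mol.
n(NaHCO3) = 0.02332 / 1 = 0.02332 mol.
mass NaHCO3 = 0.02332 x 84.01 = 1.959 g, so %NaHCO3 = 1.959/2.4389 x 100 = 80.3%.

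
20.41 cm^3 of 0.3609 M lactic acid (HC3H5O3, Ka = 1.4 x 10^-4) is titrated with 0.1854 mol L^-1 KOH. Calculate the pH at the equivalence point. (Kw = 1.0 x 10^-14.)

8.47

n(HC3H5O3) = 0.3609 x 0.02041 = 0.007366 mol; V(KOH) at equivalence = 0.007366/0.1854 = 0.03973 L.
At equivalence all the acid is converted to C3H5O3-; total volume = 0.02041 + 0.03973 = 0.06014 L, so [C3H5O3-] = 0.007366/0.06014 = 0.1225 M.
Kb = Kw/Ka = 1.0e-14 / 1.4 x 10^-4 = 7.14e-11.
[OH^-] = sqrt(Kb x [C3H5O3-]) = sqrt(7.14e-11 x 0.1225) = 2.96e-6 M.
pOH = 5.53, so pH = 14.00 - 5.53 = 8.47.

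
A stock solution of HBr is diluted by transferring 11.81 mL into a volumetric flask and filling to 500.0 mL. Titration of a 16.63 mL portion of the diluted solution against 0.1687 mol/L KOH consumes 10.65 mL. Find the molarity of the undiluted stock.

n(KOH) = 0.1687 x 0.01065 = 0.001797 mol.
n(HBr) in the aliquot = 0.001797 mol.
[diluted HBr] = 0.001797 / 0.01663 = 0.1080 M.
Dilution factor = 500.0/11.81 = 42.34, so [stock] = 0.1080 x 42.34 = 4.57 M.

4.57 M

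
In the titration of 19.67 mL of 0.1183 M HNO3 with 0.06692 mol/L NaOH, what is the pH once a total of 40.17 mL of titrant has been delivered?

n(acid) = 0.1183 x 0.01967 = 0.002327 mol; n(NaOH) added = 0.06692 x 0.04017 = 0.002688 mol.
Base is in excess by 0.002688 - 0.002327 = 0.0003612 mol in a total volume of 0.05984 L.
[OH^-] = 0.0003612/0.05984 = 0.006036 M, so pOH = 2.22 and pH = 14.00 - 2.22 = 11.78.

11.78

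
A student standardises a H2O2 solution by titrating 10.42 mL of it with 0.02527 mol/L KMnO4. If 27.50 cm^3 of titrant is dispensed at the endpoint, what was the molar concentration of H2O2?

0.167 M

n(KMnO4) = 0.02527 x 0.02750 = 0.0006949 mol.
From the balanced equation, 2 mol KMnO4 reacts with 5 mol H2O2, so n(H2O2) = 0.0006949 x 5/2 = 0.001737 mol.
[H2O2] = 0.001737 / 0.01042 L = 0.167 M.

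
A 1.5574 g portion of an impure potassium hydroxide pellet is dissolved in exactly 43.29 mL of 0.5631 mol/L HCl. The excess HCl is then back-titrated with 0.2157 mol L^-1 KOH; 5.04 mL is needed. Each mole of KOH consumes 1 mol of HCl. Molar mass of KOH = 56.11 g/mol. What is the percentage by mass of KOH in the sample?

Total n(HCl) added = 0.5631 x 0.04329 = 0.02438 mol.
n(KOH) used = 0.2157 x 0.005040 = 0.001087 mol, which equals the excess n(HCl).
So n(HCl) consumed by the sample = 0.02438 - 0.001087 = 0.02329 mol.
n(KOH) = 0.02329 / 1 = 0.02329 mol.
mass KOH = 0.02329 x 56.11 = 1.307 g, so %KOH = 1.307/1.5574 x 100 = 83.9%.

83.9%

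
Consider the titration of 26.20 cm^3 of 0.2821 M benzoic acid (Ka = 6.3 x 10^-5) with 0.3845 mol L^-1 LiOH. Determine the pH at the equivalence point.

8.71

n(C6H5COOH) = 0.2821 x 0.02620 = 0.007391 mol; V(LiOH) at equivalence = 0.007391/0.3845 = 0.01922 L.
At equivalence all the acid is converted to C6H5COO-; total volume = 0.02620 + 0.01922 = 0.04542 L, so [C6H5COO-] = 0.007391/0.04542 = 0.1627 M.
Kb = Kw/Ka = 1.0e-14 / 6.3 x 10^-5 = 1.59e-10.
[OH^-] = sqrt(Kb x [C6H5COO-]) = sqrt(1.59e-10 x 0.1627) = 5.08e-6 M.
pOH = 5.29, so pH = 14.00 - 5.29 = 8.71.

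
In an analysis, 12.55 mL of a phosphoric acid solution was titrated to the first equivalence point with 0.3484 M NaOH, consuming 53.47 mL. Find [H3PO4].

n(NaOH) = 0.3484 x 0.05347 = 0.01863 mol.
At the first equivalence point, 1 mol OH^- react per mol H3PO4, so n(H3PO4) = 0.01863 / 1 = 0.01863 mol.
[H3PO4] = 0.01863 / 0.01255 L = 1.48 M.

1.48 M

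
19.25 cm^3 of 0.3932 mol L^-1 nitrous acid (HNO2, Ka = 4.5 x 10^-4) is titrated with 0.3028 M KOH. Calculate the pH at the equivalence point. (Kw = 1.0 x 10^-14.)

n(HNO2) = 0.3932 x 0.01925 = 0.007569 mol; V(KOH) at equivalence = 0.007569/0.3028 = 0.02500 L.
At equivalence all the acid is converted to NO2-; total volume = 0.01925 + 0.02500 = 0.04425 L, so [NO2-] = 0.007569/0.04425 = 0.1711 M.
Kb = Kw/Ka = 1.0e-14 / 4.5 x 10^-4 = 2.22e-11.
[OH^-] = sqrt(Kb x [NO2-]) = sqrt(2.22e-11 x 0.1711) = 1.95e-6 M.
pOH = 5.71, so pH = 14.00 - 5.71 = 8.29.

8.29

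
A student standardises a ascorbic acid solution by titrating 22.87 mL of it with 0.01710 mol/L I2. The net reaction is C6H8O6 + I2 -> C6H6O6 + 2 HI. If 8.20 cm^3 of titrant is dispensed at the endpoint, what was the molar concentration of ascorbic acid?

0.00613 M

n(I2) = 0.01710 x 0.008200 = 0.0001402 mol.
From the balanced equation, 1 mol I2 reacts with 1 mol ascorbic acid, so n(ascorbic acid) = 0.0001402 x 1/1 = 0.0001402 mol.
[ascorbic acid] = 0.0001402 / 0.02287 L = 0.00613 M.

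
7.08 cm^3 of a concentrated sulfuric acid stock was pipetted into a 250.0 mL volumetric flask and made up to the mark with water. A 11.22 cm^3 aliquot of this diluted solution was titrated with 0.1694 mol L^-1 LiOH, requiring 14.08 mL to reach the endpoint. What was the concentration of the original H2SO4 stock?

n(LiOH) = 0.1694 x 0.01408 = 0.002385 mol.
n(H2SO4) in the aliquot = 0.002385 x 1/2 = 0.001193 mol.
[diluted H2SO4] = 0.001193 / 0.01122 = 0.1063 M.
Dilution factor = 250.0/7.080 = 35.31, so [stock] = 0.1063 x 35.31 = 3.75 M.

3.75 M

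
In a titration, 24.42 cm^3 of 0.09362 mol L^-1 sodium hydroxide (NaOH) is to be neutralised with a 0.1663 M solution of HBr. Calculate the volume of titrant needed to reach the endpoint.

n(NaOH) = 0.09362 mol/L x 0.02442 L = 0.002286 mol.
At equivalence n(HBr) = n(NaOH) = 0.002286 mol.
V(HBr) = 0.002286 / 0.1663 = 0.01375 L = 13.7 mL.

13.7 mL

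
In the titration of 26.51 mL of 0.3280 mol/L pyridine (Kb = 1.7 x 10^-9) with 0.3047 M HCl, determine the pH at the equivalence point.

n(C5H5N) = 0.3280 x 0.02651 = 0.008695 mol; V(HCl) at equivalence = 0.008695/0.3047 = 0.02854 L.
At equivalence the base is fully converted to C5H5NH+; total volume = 0.05505 L, so [C5H5NH+] = 0.008695/0.05505 = 0.1580 M.
Ka(C5H5NH+) = Kw/Kb = 1.0e-14 / 1.7 x 10^-9 = 5.88e-6.
[H^+] = sqrt(Ka x [C5H5NH+]) = sqrt(5.88e-6 x 0.1580) = 0.000964 M.
pH = -log(0.000964) = 3.02.

3.02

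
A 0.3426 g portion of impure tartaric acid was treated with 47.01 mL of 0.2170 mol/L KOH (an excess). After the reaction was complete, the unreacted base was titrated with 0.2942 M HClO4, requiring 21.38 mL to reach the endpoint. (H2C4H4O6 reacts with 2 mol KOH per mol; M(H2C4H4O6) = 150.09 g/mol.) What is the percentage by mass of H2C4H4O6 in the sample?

85.7%

Total n(KOH) added = 0.2170 x 0.04701 = 0.01020 mol.
n(HClO4) used = 0.2942 x 0.02138 = 0.006290 mol, which equals the excess n(KOH).
So n(KOH) consumed by the sample = 0.01020 - 0.006290 = 0.003911 mol.
n(H2C4H4O6) = 0.003911 / 2 = 0.001956 mol.
mass H2C4H4O6 = 0.001956 x 150.09 = 0.2935 g, so %H2C4H4O6 = 0.2935/0.3426 x 100 = 85.7%.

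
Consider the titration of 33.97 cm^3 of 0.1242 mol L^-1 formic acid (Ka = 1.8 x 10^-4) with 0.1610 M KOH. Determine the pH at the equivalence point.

n(HCOOH) = 0.1242 x 0.03397 = 0.004219 mol; V(KOH) at equivalence = 0.004219/0.1610 = 0.02621 L.
At equivalence all the acid is converted to HCOO-; total volume = 0.03397 + 0.02621 = 0.06018 L, so [HCOO-] = 0.004219/0.06018 = 0.07011 M.
Kb = Kw/Ka = 1.0e-14 / 1.8 x 10^-4 = 5.56e-11.
[OH^-] = sqrt(Kb x [HCOO-]) = sqrt(5.56e-11 x 0.07011) = 1.97e-6 M.
pOH = 5.70, so pH = 14.00 - 5.70 = 8.30.

8.30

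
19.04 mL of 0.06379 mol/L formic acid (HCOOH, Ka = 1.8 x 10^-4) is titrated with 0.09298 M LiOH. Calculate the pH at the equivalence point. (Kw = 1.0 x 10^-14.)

n(HCOOH) = 0.06379 x 0.01904 = 0.001215 mol; V(LiOH) at equivalence = 0.001215/0.09298 = 0.01306 L.
At equivalence all the acid is converted to HCOO-; total volume = 0.01904 + 0.01306 = 0.03210 L, so [HCOO-] = 0.001215/0.03210 = 0.03783 M.
Kb = Kw/Ka = 1.0e-14 / 1.8 x 10^-4 = 5.56e-11.
[OH^-] = sqrt(Kb x [HCOO-]) = sqrt(5.56e-11 x 0.03783) = 1.45e-6 M.
pOH = 5.84, so pH = 14.00 - 5.84 = 8.16.

8.16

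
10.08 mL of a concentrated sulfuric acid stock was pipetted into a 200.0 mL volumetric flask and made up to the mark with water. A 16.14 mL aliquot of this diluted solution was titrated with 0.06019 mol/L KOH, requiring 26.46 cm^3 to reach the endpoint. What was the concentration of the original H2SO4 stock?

0.979 M

n(KOH) = 0.06019 x 0.02646 = 0.001593 mol.
n(H2SO4) in the aliquot = 0.001593 x 1/2 = 0.0007963 mol.
[diluted H2SO4] = 0.0007963 / 0.01614 = 0.04934 M.
Dilution factor = 200.0/10.08 = 19.84, so [stock] = 0.04934 x 19.84 = 0.979 M.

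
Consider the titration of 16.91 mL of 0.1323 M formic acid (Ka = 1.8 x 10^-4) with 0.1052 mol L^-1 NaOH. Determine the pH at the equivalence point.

n(HCOOH) = 0.1323 x 0.01691 = 0.002237 mol; V(NaOH) at equivalence = 0.002237/0.1052 = 0.02127 L.
At equivalence all the acid is converted to HCOO-; total volume = 0.01691 + 0.02127 = 0.03818 L, so [HCOO-] = 0.002237/0.03818 = 0.05860 M.
Kb = Kw/Ka = 1.0e-14 / 1.8 x 10^-4 = 5.56e-11.
[OH^-] = sqrt(Kb x [HCOO-]) = sqrt(5.56e-11 x 0.05860) = 1.80e-6 M.
pOH = 5.74, so pH = 14.00 - 5.74 = 8.26.

8.26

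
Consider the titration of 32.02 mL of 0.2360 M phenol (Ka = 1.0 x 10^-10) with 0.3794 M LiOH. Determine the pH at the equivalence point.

n(C6H5OH) = 0.2360 x 0.03202 = 0.007557 mol; V(LiOH) at equivalence = 0.007557/0.3794 = 0.01992 L.
At equivalence all the acid is converted to C6H5O-; total volume = 0.03202 + 0.01992 = 0.05194 L, so [C6H5O-] = 0.007557/0.05194 = 0.1455 M.
Kb = Kw/Ka = 1.0e-14 / 1.0 x 10^-10 = 0.000100.
[OH^-] = sqrt(Kb x [C6H5O-]) = sqrt(0.000100 x 0.1455) = 0.00381 M.
pOH = 2.42, so pH = 14.00 - 2.42 = 11.58.

11.58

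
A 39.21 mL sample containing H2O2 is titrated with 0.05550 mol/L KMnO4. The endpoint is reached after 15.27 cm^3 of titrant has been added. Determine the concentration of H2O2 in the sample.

0.0540 M

n(KMnO4) = 0.05550 x 0.01527 = 0.0008475 mol.
From the balanced equation, 2 mol KMnO4 reacts with 5 mol H2O2, so n(H2O2) = 0.0008475 x 5/2 = 0.002119 mol.
[H2O2] = 0.002119 / 0.03921 L = 0.0540 M.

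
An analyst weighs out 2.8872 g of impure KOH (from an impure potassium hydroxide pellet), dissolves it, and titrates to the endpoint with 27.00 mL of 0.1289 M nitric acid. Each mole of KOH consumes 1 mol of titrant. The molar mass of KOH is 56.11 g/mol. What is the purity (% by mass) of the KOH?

6.76%

n(HNO3) = 0.1289 x 0.02700 = 0.003480 mol.
n(KOH) = 0.003480 / 1 = 0.003480 mol.
mass of KOH = 0.003480 x 56.11 = 0.1953 g.
% purity = 0.1953 / 2.8872 x 100 = 6.76%.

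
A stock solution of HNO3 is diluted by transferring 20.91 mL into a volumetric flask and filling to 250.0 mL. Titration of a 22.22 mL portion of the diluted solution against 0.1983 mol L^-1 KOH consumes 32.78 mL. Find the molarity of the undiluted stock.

n(KOH) = 0.1983 x 0.03278 = 0.006500 mol.
n(HNO3) in the aliquot = 0.006500 mol.
[diluted HNO3] = 0.006500 / 0.02222 = 0.2925 M.
Dilution factor = 250.0/20.91 = 11.96, so [stock] = 0.2925 x 11.96 = 3.50 M.

3.50 M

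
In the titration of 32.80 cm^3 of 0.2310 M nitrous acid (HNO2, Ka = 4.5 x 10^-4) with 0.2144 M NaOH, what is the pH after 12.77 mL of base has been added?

3.10

Initial n(HNO2) = 0.2310 x 0.03280 = 0.007577 mol.
n(NaOH) added = 0.2144 x 0.01277 = 0.002738 mol, converting that many moles of HNO2 to NO2-.
Remaining n(HNO2) = 0.004839 mol; n(NO2-) = 0.002738 mol.
By Henderson-Hasselbalch, pH = pKa + log([A^-]/[HA]) = 3.35 + log(0.002738/0.004839) = 3.35 + (-0.25) = 3.10.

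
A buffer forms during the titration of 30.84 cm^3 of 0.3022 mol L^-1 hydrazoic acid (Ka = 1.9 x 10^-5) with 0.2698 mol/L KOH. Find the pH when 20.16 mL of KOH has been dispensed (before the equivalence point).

Initial n(HN3) = 0.3022 x 0.03084 = 0.009320 mol.
n(KOH) added = 0.2698 x 0.02016 = 0.005439 mol, converting that many moles of HN3 to N3-.
Remaining n(HN3) = 0.003881 mol; n(N3-) = 0.005439 mol.
By Henderson-Hasselbalch, pH = pKa + log([A^-]/[HA]) = 4.72 + log(0.005439/0.003881) = 4.72 + (+0.15) = 4.87.

4.87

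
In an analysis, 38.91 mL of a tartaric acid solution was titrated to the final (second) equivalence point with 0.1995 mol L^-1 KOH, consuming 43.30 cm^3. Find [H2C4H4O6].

n(KOH) = 0.1995 x 0.04330 = 0.008638 mol.
At the final (second) equivalence point, 2 mol OH^- react per mol H2C4H4O6, so n(H2C4H4O6) = 0.008638 / 2 = 0.004319 mol.
[H2C4H4O6] = 0.004319 / 0.03891 L = 0.111 M.

0.111 M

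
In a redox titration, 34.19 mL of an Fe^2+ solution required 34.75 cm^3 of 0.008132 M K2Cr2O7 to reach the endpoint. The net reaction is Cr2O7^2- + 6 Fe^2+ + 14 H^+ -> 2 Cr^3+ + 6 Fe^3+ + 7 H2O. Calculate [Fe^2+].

0.0496 M

n(K2Cr2O7) = 0.008132 x 0.03475 = 0.0002826 mol.
From the balanced equation, 1 mol K2Cr2O7 reacts with 6 mol Fe^2+, so n(Fe^2+) = 0.0002826 x 6/1 = 0.001696 mol.
[Fe^2+] = 0.001696 / 0.03419 L = 0.0496 M.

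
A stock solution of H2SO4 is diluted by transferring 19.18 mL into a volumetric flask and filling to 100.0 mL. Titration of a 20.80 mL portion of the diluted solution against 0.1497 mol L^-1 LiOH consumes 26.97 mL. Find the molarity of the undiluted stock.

n(LiOH) = 0.1497 x 0.02697 = 0.004037 mol.
n(H2SO4) in the aliquot = 0.004037 x 1/2 = 0.002019 mol.
[diluted H2SO4] = 0.002019 / 0.02080 = 0.09705 M.
Dilution factor = 100.0/19.18 = 5.214, so [stock] = 0.09705 x 5.214 = 0.506 M.

0.506 M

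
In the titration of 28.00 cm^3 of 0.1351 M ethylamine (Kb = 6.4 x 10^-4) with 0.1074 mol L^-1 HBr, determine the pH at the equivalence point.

n(C2H5NH2) = 0.1351 x 0.02800 = 0.003783 mol; V(HBr) at equivalence = 0.003783/0.1074 = 0.03522 L.
At equivalence the base is fully converted to C2H5NH3+; total volume = 0.06322 L, so [C2H5NH3+] = 0.003783/0.06322 = 0.05983 M.
Ka(C2H5NH3+) = Kw/Kb = 1.0e-14 / 6.4 x 10^-4 = 1.56e-11.
[H^+] = sqrt(Ka x [C2H5NH3+]) = sqrt(1.56e-11 x 0.05983) = 9.67e-7 M.
pH = -log(9.67e-7) = 6.01.

6.01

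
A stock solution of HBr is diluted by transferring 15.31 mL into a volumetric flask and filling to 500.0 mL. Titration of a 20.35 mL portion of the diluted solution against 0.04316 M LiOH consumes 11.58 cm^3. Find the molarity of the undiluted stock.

0.802 M

n(LiOH) = 0.04316 x 0.01158 = 0.0004998 mol.
n(HBr) in the aliquot = 0.0004998 mol.
[diluted HBr] = 0.0004998 / 0.02035 = 0.02456 M.
Dilution factor = 500.0/15.31 = 32.66, so [stock] = 0.02456 x 32.66 = 0.802 M.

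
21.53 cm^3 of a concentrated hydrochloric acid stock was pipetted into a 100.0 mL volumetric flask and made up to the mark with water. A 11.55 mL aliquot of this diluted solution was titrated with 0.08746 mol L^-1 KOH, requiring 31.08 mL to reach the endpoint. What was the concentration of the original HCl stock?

n(KOH) = 0.08746 x 0.03108 = 0.002718 mol.
n(HCl) in the aliquot = 0.002718 mol.
[diluted HCl] = 0.002718 / 0.01155 = 0.2353 M.
Dilution factor = 100.0/21.53 = 4.645, so [stock] = 0.2353 x 4.645 = 1.09 M.

1.09 M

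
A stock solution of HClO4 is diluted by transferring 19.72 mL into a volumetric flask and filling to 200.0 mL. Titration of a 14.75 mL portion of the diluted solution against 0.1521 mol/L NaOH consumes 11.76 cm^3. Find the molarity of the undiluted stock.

1.23 M

n(NaOH) = 0.1521 x 0.01176 = 0.001789 mol.
n(HClO4) in the aliquot = 0.001789 mol.
[diluted HClO4] = 0.001789 / 0.01475 = 0.1213 M.
Dilution factor = 200.0/19.72 = 10.14, so [stock] = 0.1213 x 10.14 = 1.23 M.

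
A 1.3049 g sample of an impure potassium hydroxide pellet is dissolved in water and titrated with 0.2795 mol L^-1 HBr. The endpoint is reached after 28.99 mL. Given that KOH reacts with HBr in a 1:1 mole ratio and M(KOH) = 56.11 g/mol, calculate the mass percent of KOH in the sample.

34.8%

n(HBr) = 0.2795 x 0.02899 = 0.008103 mol.
n(KOH) = 0.008103 / 1 = 0.008103 mol.
mass of KOH = 0.008103 x 56.11 = 0.4546 g.
% purity = 0.4546 / 1.3049 x 100 = 34.8%.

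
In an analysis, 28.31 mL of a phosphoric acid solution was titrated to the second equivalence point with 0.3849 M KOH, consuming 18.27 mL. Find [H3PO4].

0.124 M

n(KOH) = 0.3849 x 0.01827 = 0.007032 mol.
At the second equivalence point, 2 mol OH^- react per mol H3PO4, so n(H3PO4) = 0.007032 / 2 = 0.003516 mol.
[H3PO4] = 0.003516 / 0.02831 L = 0.124 M.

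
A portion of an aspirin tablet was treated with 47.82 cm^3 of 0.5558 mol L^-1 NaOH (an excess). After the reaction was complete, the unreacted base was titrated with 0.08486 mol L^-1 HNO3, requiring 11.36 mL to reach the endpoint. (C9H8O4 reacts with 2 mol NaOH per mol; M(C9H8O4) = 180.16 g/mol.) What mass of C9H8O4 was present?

Total n(NaOH) added = 0.5558 x 0.04782 = 0.02658 mol.
n(HNO3) used = 0.08486 x 0.01136 = 0.0009640 mol, which equals the excess n(NaOH).
So n(NaOH) consumed by the sample = 0.02658 - 0.0009640 = 0.02561 mol.
n(C9H8O4) = 0.02561 / 2 = 0.01281 mol.
mass = 0.01281 mol x 180.16 g/mol = 2.31 g.

2.31 g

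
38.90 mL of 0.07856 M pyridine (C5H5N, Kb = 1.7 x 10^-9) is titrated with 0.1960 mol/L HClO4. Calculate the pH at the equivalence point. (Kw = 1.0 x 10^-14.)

n(C5H5N) = 0.07856 x 0.03890 = 0.003056 mol; V(HClO4) at equivalence = 0.003056/0.1960 = 0.01559 L.
At equivalence the base is fully converted to C5H5NH+; total volume = 0.05449 L, so [C5H5NH+] = 0.003056/0.05449 = 0.05608 M.
Ka(C5H5NH+) = Kw/Kb = 1.0e-14 / 1.7 x 10^-9 = 5.88e-6.
[H^+] = sqrt(Ka x [C5H5NH+]) = sqrt(5.88e-6 x 0.05608) = 0.000574 M.
pH = -log(0.000574) = 3.24.

3.24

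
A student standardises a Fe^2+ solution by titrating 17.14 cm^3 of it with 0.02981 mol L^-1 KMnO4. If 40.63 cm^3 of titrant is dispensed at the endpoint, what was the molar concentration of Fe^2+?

n(KMnO4) = 0.02981 x 0.04063 = 0.001211 mol.
From the balanced equation, 1 mol KMnO4 reacts with 5 mol Fe^2+, so n(Fe^2+) = 0.001211 x 5/1 = 0.006056 mol.
[Fe^2+] = 0.006056 / 0.01714 L = 0.353 M.

0.353 M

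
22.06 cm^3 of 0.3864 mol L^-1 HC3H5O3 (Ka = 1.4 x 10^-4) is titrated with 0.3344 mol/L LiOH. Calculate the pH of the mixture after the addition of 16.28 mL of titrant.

4.10

Initial n(HC3H5O3) = 0.3864 x 0.02206 = 0.008524 mol.
n(LiOH) added = 0.3344 x 0.01628 = 0.005444 mol, converting that many moles of HC3H5O3 to C3H5O3-.
Remaining n(HC3H5O3) = 0.003080 mol; n(C3H5O3-) = 0.005444 mol.
By Henderson-Hasselbalch, pH = pKa + log([A^-]/[HA]) = 3.85 + log(0.005444/0.003080) = 3.85 + (+0.25) = 4.10.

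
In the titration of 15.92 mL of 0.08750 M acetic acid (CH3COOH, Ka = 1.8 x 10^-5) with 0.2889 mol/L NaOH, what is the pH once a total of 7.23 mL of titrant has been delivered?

12.48

n(acid) = 0.08750 x 0.01592 = 0.001393 mol; n(NaOH) added = 0.2889 x 0.007230 = 0.002089 mol.
Base is in excess by 0.002089 - 0.001393 = 0.0006957 mol in a total volume of 0.02315 L.
[OH^-] = 0.0006957/0.02315 = 0.03005 M, so pOH = 1.52 and pH = 14.00 - 1.52 = 12.48.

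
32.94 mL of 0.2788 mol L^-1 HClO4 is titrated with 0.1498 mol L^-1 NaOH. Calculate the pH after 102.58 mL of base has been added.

n(acid) = 0.2788 x 0.03294 = 0.009184 mol; n(NaOH) added = 0.1498 x 0.1026 = 0.01537 mol.
Base is in excess by 0.01537 - 0.009184 = 0.006183 mol in a total volume of 0.1355 L.
[OH^-] = 0.006183/0.1355 = 0.04562 M, so pOH = 1.34 and pH = 14.00 - 1.34 = 12.66.

12.66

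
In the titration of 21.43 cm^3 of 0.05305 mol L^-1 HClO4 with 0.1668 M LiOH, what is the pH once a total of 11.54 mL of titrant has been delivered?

12.38

n(acid) = 0.05305 x 0.02143 = 0.001137 mol; n(LiOH) added = 0.1668 x 0.01154 = 0.001925 mol.
Base is in excess by 0.001925 - 0.001137 = 0.0007880 mol in a total volume of 0.03297 L.
[OH^-] = 0.0007880/0.03297 = 0.02390 M, so pOH = 1.62 and pH = 14.00 - 1.62 = 12.38.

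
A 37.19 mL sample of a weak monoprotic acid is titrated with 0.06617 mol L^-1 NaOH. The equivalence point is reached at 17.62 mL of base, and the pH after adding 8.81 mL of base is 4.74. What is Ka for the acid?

8.81 mL is half of the equivalence volume, so this is the half-equivalence point where [HA] = [A^-].
At half-equivalence pH = pKa, so pKa = 4.74.
Ka = 10^(-4.74) = 1.8 x 10^-5.

1.8 x 10^-5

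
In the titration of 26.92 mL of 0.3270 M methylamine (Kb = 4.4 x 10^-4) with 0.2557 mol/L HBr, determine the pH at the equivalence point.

5.74

n(CH3NH2) = 0.3270 x 0.02692 = 0.008803 mol; V(HBr) at equivalence = 0.008803/0.2557 = 0.03443 L.
At equivalence the base is fully converted to CH3NH3+; total volume = 0.06135 L, so [CH3NH3+] = 0.008803/0.06135 = 0.1435 M.
Ka(CH3NH3+) = Kw/Kb = 1.0e-14 / 4.4 x 10^-4 = 2.27e-11.
[H^+] = sqrt(Ka x [CH3NH3+]) = sqrt(2.27e-11 x 0.1435) = 1.81e-6 M.
pH = -log(1.81e-6) = 5.74.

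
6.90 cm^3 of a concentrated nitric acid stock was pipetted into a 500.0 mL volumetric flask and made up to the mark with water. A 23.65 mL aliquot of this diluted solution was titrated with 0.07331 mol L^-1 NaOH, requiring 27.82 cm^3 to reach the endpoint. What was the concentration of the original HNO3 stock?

n(NaOH) = 0.07331 x 0.02782 = 0.002039 mol.
n(HNO3) in the aliquot = 0.002039 mol.
[diluted HNO3] = 0.002039 / 0.02365 = 0.08624 M.
Dilution factor = 500.0/6.900 = 72.46, so [stock] = 0.08624 x 72.46 = 6.25 M.

6.25 M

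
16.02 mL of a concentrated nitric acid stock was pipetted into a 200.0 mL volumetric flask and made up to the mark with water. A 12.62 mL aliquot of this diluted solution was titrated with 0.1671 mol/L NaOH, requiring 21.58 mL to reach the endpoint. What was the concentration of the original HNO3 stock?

3.57 M

n(NaOH) = 0.1671 x 0.02158 = 0.003606 mol.
n(HNO3) in the aliquot = 0.003606 mol.
[diluted HNO3] = 0.003606 / 0.01262 = 0.2857 M.
Dilution factor = 200.0/16.02 = 12.48, so [stock] = 0.2857 x 12.48 = 3.57 M.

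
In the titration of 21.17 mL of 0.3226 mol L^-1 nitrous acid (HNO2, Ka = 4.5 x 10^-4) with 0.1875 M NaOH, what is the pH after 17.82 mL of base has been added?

3.33

Initial n(HNO2) = 0.3226 x 0.02117 = 0.006829 mol.
n(NaOH) added = 0.1875 x 0.01782 = 0.003341 mol, converting that many moles of HNO2 to NO2-.
Remaining n(HNO2) = 0.003488 mol; n(NO2-) = 0.003341 mol.
By Henderson-Hasselbalch, pH = pKa + log([A^-]/[HA]) = 3.35 + log(0.003341/0.003488) = 3.35 + (-0.02) = 3.33.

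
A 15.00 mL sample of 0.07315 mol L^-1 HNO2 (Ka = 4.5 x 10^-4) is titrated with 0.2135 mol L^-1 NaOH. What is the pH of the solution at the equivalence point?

8.04

n(HNO2) = 0.07315 x 0.01500 = 0.001097 mol; V(NaOH) at equivalence = 0.001097/0.2135 = 0.005139 L.
At equivalence all the acid is converted to NO2-; total volume = 0.01500 + 0.005139 = 0.02014 L, so [NO2-] = 0.001097/0.02014 = 0.05448 M.
Kb = Kw/Ka = 1.0e-14 / 4.5 x 10^-4 = 2.22e-11.
[OH^-] = sqrt(Kb x [NO2-]) = sqrt(2.22e-11 x 0.05448) = 1.10e-6 M.
pOH = 5.96, so pH = 14.00 - 5.96 = 8.04.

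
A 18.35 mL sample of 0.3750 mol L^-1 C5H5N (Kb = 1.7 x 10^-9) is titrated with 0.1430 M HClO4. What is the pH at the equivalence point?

n(C5H5N) = 0.3750 x 0.01835 = 0.006881 mol; V(HClO4) at equivalence = 0.006881/0.1430 = 0.04812 L.
At equivalence the base is fully converted to C5H5NH+; total volume = 0.06647 L, so [C5H5NH+] = 0.006881/0.06647 = 0.1035 M.
Ka(C5H5NH+) = Kw/Kb = 1.0e-14 / 1.7 x 10^-9 = 5.88e-6.
[H^+] = sqrt(Ka x [C5H5NH+]) = sqrt(5.88e-6 x 0.1035) = 0.000780 M.
pH = -log(0.000780) = 3.11.

3.11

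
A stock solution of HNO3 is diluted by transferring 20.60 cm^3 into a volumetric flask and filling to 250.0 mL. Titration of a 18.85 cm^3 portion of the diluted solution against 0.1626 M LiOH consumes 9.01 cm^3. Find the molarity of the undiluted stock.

n(LiOH) = 0.1626 x 0.009010 = 0.001465 mol.
n(HNO3) in the aliquot = 0.001465 mol.
[diluted HNO3] = 0.001465 / 0.01885 = 0.07772 M.
Dilution factor = 250.0/20.60 = 12.14, so [stock] = 0.07772 x 12.14 = 0.943 M.

0.943 M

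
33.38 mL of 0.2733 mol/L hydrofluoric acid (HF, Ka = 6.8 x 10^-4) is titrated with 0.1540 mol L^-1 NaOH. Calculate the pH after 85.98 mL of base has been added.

n(acid) = 0.2733 x 0.03338 = 0.009123 mol; n(NaOH) added = 0.1540 x 0.08598 = 0.01324 mol.
Base is in excess by 0.01324 - 0.009123 = 0.004118 mol in a total volume of 0.1194 L.
[OH^-] = 0.004118/0.1194 = 0.03450 M, so pOH = 1.46 and pH = 14.00 - 1.46 = 12.54.

12.54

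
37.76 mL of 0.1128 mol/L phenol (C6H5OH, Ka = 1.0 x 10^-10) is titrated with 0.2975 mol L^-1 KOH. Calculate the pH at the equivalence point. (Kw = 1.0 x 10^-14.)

11.46

n(C6H5OH) = 0.1128 x 0.03776 = 0.004259 mol; V(KOH) at equivalence = 0.004259/0.2975 = 0.01432 L.
At equivalence all the acid is converted to C6H5O-; total volume = 0.03776 + 0.01432 = 0.05208 L, so [C6H5O-] = 0.004259/0.05208 = 0.08179 M.
Kb = Kw/Ka = 1.0e-14 / 1.0 x 10^-10 = 0.000100.
[OH^-] = sqrt(Kb x [C6H5O-]) = sqrt(0.000100 x 0.08179) = 0.00286 M.
pOH = 2.54, so pH = 14.00 - 2.54 = 11.46.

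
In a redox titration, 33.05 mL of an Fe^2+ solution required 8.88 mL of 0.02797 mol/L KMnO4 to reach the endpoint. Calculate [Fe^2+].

0.0376 M

n(KMnO4) = 0.02797 x 0.008880 = 0.0002484 mol.
From the balanced equation, 1 mol KMnO4 reacts with 5 mol Fe^2+, so n(Fe^2+) = 0.0002484 x 5/1 = 0.001242 mol.
[Fe^2+] = 0.001242 / 0.03305 L = 0.0376 M.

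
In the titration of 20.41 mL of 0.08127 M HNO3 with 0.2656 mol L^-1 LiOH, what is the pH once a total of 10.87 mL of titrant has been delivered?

12.59

n(acid) = 0.08127 x 0.02041 = 0.001659 mol; n(LiOH) added = 0.2656 x 0.01087 = 0.002887 mol.
Base is in excess by 0.002887 - 0.001659 = 0.001228 mol in a total volume of 0.03128 L.
[OH^-] = 0.001228/0.03128 = 0.03927 M, so pOH = 1.41 and pH = 14.00 - 1.41 = 12.59.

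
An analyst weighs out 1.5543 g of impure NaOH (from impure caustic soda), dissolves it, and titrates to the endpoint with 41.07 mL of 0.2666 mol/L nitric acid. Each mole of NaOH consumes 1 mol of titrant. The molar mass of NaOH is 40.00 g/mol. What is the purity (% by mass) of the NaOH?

28.2%

n(HNO3) = 0.2666 x 0.04107 = 0.01095 mol.
n(NaOH) = 0.01095 / 1 = 0.01095 mol.
mass of NaOH = 0.01095 x 40.00 = 0.4380 g.
% purity = 0.4380 / 1.5543 x 100 = 28.2%.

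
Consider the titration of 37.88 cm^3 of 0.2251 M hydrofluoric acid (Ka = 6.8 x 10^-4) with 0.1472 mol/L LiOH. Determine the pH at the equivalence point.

n(HF) = 0.2251 x 0.03788 = 0.008527 mol; V(LiOH) at equivalence = 0.008527/0.1472 = 0.05793 L.
At equivalence all the acid is converted to F-; total volume = 0.03788 + 0.05793 = 0.09581 L, so [F-] = 0.008527/0.09581 = 0.08900 M.
Kb = Kw/Ka = 1.0e-14 / 6.8 x 10^-4 = 1.47e-11.
[OH^-] = sqrt(Kb x [F-]) = sqrt(1.47e-11 x 0.08900) = 1.14e-6 M.
pOH = 5.94, so pH = 14.00 - 5.94 = 8.06.

8.06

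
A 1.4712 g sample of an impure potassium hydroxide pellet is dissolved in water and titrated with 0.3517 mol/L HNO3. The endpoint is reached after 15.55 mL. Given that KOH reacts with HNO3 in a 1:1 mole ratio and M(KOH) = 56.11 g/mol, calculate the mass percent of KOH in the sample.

n(HNO3) = 0.3517 x 0.01555 = 0.005469 mol.
n(KOH) = 0.005469 / 1 = 0.005469 mol.
mass of KOH = 0.005469 x 56.11 = 0.3069 g.
% purity = 0.3069 / 1.4712 x 100 = 20.9%.

20.9%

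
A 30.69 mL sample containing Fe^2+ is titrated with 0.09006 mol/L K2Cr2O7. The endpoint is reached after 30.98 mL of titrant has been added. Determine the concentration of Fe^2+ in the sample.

n(K2Cr2O7) = 0.09006 x 0.03098 = 0.002790 mol.
From the balanced equation, 1 mol K2Cr2O7 reacts with 6 mol Fe^2+, so n(Fe^2+) = 0.002790 x 6/1 = 0.01674 mol.
[Fe^2+] = 0.01674 / 0.03069 L = 0.545 M.

0.545 M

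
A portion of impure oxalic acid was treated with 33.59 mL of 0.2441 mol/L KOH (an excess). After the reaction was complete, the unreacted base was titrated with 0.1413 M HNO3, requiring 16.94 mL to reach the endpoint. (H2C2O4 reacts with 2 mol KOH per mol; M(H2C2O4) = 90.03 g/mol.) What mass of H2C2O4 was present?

Total n(KOH) added = 0.2441 x 0.03359 = 0.008199 mol.
n(HNO3) used = 0.1413 x 0.01694 = 0.002394 mol, which equals the excess n(KOH).
So n(KOH) consumed by the sample = 0.008199 - 0.002394 = 0.005806 mol.
n(H2C2O4) = 0.005806 / 2 = 0.002903 mol.
mass = 0.002903 mol x 90.03 g/mol = 0.261 g.

0.261 g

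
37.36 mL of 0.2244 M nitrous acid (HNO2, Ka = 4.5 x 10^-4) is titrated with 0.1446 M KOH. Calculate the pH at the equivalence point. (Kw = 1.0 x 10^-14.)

n(HNO2) = 0.2244 x 0.03736 = 0.008384 mol; V(KOH) at equivalence = 0.008384/0.1446 = 0.05798 L.
At equivalence all the acid is converted to NO2-; total volume = 0.03736 + 0.05798 = 0.09534 L, so [NO2-] = 0.008384/0.09534 = 0.08794 M.
Kb = Kw/Ka = 1.0e-14 / 4.5 x 10^-4 = 2.22e-11.
[OH^-] = sqrt(Kb x [NO2-]) = sqrt(2.22e-11 x 0.08794) = 1.40e-6 M.
pOH = 5.85, so pH = 14.00 - 5.85 = 8.15.

8.15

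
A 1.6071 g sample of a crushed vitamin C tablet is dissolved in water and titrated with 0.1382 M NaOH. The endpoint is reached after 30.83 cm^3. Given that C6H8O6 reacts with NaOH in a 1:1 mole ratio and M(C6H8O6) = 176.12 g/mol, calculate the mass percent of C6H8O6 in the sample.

46.7%

n(NaOH) = 0.1382 x 0.03083 = 0.004261 mol.
n(C6H8O6) = 0.004261 / 1 = 0.004261 mol.
mass of C6H8O6 = 0.004261 x 176.12 = 0.7504 g.
% purity = 0.7504 / 1.6071 x 100 = 46.7%.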